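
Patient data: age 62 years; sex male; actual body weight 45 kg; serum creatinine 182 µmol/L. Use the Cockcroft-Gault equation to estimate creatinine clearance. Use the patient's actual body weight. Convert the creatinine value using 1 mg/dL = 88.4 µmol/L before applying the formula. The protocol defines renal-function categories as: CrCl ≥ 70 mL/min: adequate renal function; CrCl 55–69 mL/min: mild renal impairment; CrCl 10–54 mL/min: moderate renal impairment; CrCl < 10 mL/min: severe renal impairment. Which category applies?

SCr = 182 / 88.4 = 2.059 mg/dL
CrCl = (140 − 62) × 45 / (72 × 2.059) = 3510.0 / 148.25 ≈ 23.7 mL/min
24 mL/min falls in the 'moderate renal impairment' range.

moderate renal impairment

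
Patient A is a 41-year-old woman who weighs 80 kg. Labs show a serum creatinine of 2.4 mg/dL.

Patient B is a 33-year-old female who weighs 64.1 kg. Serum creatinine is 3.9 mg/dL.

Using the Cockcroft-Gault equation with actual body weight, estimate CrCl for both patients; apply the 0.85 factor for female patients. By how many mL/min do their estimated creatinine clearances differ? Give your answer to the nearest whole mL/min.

Patient A: CrCl = (140 − 41) × 80 / (72 × 2.4) × 0.85 = 7920.0 / 172.80 × 0.85 ≈ 39.0 mL/min
Patient B: CrCl = (140 − 33) × 64.1 / (72 × 3.9) × 0.85 = 6858.7 / 280.80 × 0.85 ≈ 20.8 mL/min
|39.0 − 20.8| = 18.2 mL/min

18 mL/min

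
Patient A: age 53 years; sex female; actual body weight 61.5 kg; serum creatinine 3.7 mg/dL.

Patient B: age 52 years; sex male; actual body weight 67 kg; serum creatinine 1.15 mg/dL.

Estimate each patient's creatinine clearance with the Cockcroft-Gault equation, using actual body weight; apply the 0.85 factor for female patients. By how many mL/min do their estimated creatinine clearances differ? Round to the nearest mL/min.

Patient A: CrCl = (140 − 53) × 61.5 / (72 × 3.7) × 0.85 = 5350.5 / 266.40 × 0.85 ≈ 17.1 mL/min
Patient B: CrCl = (140 − 52) × 67 / (72 × 1.15) = 5896.0 / 82.80 ≈ 71.2 mL/min
|17.1 − 71.2| = 54.1 mL/min

54 mL/min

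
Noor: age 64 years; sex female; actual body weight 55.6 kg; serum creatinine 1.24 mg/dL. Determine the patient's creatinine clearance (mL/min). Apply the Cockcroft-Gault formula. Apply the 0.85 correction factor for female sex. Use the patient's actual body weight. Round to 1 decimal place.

CrCl = (140 − 64) × 55.6 / (72 × 1.24) × 0.85 = 4225.6 / 89.28 × 0.85 ≈ 40.2 mL/min

40.2 mL/min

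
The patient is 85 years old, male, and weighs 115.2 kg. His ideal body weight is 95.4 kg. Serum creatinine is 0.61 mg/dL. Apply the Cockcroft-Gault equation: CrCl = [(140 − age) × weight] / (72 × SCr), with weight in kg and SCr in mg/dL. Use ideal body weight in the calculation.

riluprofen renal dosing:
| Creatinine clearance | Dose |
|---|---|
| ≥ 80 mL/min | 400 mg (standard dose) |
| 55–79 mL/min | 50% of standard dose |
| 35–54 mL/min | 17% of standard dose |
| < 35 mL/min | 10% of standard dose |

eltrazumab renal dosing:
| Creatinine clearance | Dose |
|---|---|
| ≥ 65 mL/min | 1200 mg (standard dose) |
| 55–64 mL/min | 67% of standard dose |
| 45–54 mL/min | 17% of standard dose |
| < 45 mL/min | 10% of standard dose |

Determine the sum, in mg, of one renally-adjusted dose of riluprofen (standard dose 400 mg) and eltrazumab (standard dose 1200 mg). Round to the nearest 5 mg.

1600 mg

CrCl = (140 − 85) × 95.4 / (72 × 0.61) = 5247.0 / 43.92 ≈ 119.5 mL/min
CrCl ≈ 119 mL/min.
riluprofen: ≥ 80 mL/min → 100% of 400 mg = 400 mg.
eltrazumab: ≥ 65 mL/min → 100% of 1200 mg = 1200 mg.
Total = 400 + 1200 = 1600 mg.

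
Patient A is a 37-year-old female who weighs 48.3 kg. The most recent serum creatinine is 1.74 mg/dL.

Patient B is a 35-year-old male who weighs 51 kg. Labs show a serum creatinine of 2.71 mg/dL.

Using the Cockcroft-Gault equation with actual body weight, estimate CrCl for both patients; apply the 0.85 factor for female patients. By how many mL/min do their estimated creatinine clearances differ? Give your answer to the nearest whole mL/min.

Patient A: CrCl = (140 − 37) × 48.3 / (72 × 1.74) × 0.85 = 4974.9 / 125.28 × 0.85 ≈ 33.8 mL/min
Patient B: CrCl = (140 − 35) × 51 / (72 × 2.71) = 5355.0 / 195.12 ≈ 27.4 mL/min
|33.8 − 27.4| = 6.4 mL/min

6 mL/min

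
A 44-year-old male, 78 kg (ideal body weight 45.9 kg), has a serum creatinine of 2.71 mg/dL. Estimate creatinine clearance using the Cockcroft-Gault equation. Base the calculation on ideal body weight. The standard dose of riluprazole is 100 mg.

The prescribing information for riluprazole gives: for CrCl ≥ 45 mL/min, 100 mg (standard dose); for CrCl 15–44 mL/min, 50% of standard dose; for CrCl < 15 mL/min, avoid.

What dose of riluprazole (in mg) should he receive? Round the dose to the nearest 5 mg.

CrCl = (140 − 44) × 45.9 / (72 × 2.71) = 4406.4 / 195.12 ≈ 22.6 mL/min
CrCl ≈ 23 mL/min → bracket 15–44 mL/min.
50% of 100 mg = 50 mg

50 mg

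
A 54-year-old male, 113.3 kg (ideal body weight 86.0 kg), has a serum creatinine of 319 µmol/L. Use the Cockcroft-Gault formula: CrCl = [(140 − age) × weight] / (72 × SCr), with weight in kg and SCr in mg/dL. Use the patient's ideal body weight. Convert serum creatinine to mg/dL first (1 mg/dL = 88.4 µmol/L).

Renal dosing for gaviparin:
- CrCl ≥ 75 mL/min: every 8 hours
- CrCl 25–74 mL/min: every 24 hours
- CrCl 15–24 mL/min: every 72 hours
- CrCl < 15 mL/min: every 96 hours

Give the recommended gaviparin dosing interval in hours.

SCr = 319 / 88.4 = 3.609 mg/dL
CrCl = (140 − 54) × 86 / (72 × 3.609) = 7396.0 / 259.85 ≈ 28.5 mL/min
CrCl ≈ 28 mL/min → bracket 25–74 mL/min → every 24 hours.

every 24 hours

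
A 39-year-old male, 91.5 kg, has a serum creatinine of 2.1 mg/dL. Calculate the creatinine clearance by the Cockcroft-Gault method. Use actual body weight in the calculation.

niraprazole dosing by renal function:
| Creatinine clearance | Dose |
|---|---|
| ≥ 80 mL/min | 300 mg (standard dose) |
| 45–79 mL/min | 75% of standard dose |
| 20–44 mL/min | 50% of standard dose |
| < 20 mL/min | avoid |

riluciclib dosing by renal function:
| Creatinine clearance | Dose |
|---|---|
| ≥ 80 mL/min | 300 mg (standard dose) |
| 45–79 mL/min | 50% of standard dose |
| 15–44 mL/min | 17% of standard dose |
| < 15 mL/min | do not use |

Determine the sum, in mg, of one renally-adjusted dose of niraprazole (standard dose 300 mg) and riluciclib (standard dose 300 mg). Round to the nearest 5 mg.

375 mg

CrCl = (140 − 39) × 91.5 / (72 × 2.1) = 9241.5 / 151.20 ≈ 61.1 mL/min
CrCl ≈ 61 mL/min.
niraprazole: 45–79 mL/min → 75% of 300 mg = 225 mg.
riluciclib: 45–79 mL/min → 50% of 300 mg = 150 mg.
Total = 225 + 150 = 375 mg.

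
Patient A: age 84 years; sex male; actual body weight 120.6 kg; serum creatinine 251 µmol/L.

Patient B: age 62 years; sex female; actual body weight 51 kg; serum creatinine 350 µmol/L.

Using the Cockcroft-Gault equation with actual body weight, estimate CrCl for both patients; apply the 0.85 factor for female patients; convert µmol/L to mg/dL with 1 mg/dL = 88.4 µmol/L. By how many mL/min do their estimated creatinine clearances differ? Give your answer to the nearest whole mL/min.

Patient A: SCr = 251 / 88.4 = 2.839 mg/dL
Patient A: CrCl = (140 − 84) × 120.6 / (72 × 2.839) = 6753.6 / 204.41 ≈ 33.0 mL/min
Patient B: SCr = 350 / 88.4 = 3.959 mg/dL
Patient B: CrCl = (140 − 62) × 51 / (72 × 3.959) × 0.85 = 3978.0 / 285.05 × 0.85 ≈ 11.9 mL/min
|33.0 − 11.9| = 21.1 mL/min

21 mL/min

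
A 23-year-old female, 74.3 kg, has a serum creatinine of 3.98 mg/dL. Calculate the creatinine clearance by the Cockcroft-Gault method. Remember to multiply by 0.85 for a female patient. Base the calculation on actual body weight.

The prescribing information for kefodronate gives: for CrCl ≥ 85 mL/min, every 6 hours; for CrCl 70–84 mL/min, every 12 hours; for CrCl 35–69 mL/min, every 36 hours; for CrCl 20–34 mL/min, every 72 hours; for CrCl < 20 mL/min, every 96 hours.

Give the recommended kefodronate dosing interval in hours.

CrCl = (140 − 23) × 74.3 / (72 × 3.98) × 0.85 = 8693.1 / 286.56 × 0.85 ≈ 25.8 mL/min
CrCl ≈ 26 mL/min → bracket 20–34 mL/min → every 72 hours.

every 72 hours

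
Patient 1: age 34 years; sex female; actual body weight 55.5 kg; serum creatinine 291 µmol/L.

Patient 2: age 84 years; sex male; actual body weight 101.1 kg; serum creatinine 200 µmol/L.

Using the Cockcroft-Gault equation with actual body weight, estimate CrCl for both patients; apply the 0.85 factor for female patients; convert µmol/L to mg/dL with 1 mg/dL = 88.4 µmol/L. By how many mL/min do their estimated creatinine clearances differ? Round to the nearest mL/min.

Patient 1: SCr = 291 / 88.4 = 3.292 mg/dL
Patient 1: CrCl = (140 − 34) × 55.5 / (72 × 3.292) × 0.85 = 5883.0 / 237.02 × 0.85 ≈ 21.1 mL/min
Patient 2: SCr = 200 / 88.4 = 2.262 mg/dL
Patient 2: CrCl = (140 − 84) × 101.1 / (72 × 2.262) = 5661.6 / 162.86 ≈ 34.8 mL/min
|21.1 − 34.8| = 13.7 mL/min

14 mL/min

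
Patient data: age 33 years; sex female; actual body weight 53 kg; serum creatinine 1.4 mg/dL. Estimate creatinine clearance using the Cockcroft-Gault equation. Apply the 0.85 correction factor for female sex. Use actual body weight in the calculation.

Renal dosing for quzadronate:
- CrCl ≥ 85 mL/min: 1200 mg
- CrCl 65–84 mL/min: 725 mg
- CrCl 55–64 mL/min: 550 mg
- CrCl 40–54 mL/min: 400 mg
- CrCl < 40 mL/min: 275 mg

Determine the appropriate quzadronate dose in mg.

400 mg

CrCl = (140 − 33) × 53 / (72 × 1.4) × 0.85 = 5671.0 / 100.80 × 0.85 ≈ 47.8 mL/min
CrCl ≈ 48 mL/min → bracket 40–54 mL/min.
Dose for this bracket: 400 mg.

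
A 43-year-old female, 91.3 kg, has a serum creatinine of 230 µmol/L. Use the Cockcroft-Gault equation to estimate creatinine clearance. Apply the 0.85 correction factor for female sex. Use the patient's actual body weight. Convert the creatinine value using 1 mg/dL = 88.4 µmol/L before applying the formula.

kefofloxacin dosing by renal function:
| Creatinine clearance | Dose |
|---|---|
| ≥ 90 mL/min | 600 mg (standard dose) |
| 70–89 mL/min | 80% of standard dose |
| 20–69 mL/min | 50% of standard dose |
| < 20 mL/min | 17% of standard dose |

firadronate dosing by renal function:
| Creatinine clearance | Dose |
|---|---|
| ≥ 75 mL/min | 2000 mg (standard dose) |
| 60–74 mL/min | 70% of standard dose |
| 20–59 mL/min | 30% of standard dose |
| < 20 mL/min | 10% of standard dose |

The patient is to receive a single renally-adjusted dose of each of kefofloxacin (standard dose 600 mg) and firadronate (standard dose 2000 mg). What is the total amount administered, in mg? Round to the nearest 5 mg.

900 mg

SCr = 230 / 88.4 = 2.602 mg/dL
CrCl = (140 − 43) × 91.3 / (72 × 2.602) × 0.85 = 8856.1 / 187.34 × 0.85 ≈ 40.2 mL/min
CrCl ≈ 40 mL/min.
kefofloxacin: 20–69 mL/min → 50% of 600 mg = 300 mg.
firadronate: 20–59 mL/min → 30% of 2000 mg = 600 mg.
Total = 300 + 600 = 900 mg.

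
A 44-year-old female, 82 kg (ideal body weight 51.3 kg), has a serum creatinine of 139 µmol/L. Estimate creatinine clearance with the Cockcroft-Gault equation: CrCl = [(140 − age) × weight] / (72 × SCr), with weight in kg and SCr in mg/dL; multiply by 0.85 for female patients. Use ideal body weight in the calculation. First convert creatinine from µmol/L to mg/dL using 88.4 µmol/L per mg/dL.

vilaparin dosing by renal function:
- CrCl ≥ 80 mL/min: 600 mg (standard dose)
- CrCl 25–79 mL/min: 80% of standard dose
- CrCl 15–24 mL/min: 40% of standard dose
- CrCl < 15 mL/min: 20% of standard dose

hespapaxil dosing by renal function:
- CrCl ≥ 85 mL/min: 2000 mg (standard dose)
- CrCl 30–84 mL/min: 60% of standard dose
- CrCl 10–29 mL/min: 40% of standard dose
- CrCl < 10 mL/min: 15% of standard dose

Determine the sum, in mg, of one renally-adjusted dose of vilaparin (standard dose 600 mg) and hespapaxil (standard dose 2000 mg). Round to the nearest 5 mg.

1680 mg

SCr = 139 / 88.4 = 1.572 mg/dL
CrCl = (140 − 44) × 51.3 / (72 × 1.572) × 0.85 = 4924.8 / 113.18 × 0.85 ≈ 37.0 mL/min
CrCl ≈ 37 mL/min.
vilaparin: 25–79 mL/min → 80% of 600 mg = 480 mg.
hespapaxil: 30–84 mL/min → 60% of 2000 mg = 1200 mg.
Total = 480 + 1200 = 1680 mg.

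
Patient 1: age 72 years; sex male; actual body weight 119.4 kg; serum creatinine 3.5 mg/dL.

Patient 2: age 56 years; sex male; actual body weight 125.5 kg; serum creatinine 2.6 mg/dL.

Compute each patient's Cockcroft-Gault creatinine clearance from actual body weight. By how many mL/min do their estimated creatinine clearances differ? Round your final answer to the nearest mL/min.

24 mL/min

Patient 1: CrCl = (140 − 72) × 119.4 / (72 × 3.5) = 8119.2 / 252.00 ≈ 32.2 mL/min
Patient 2: CrCl = (140 − 56) × 125.5 / (72 × 2.6) = 10542.0 / 187.20 ≈ 56.3 mL/min
|32.2 − 56.3| = 24.1 mL/min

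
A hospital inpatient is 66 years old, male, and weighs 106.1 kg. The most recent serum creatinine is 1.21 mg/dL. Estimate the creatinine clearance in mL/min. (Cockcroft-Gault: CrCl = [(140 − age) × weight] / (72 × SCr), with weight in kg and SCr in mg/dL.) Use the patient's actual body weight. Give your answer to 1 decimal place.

CrCl = (140 − 66) × 106.1 / (72 × 1.21) = 7851.4 / 87.12 ≈ 90.1 mL/min

90.1 mL/min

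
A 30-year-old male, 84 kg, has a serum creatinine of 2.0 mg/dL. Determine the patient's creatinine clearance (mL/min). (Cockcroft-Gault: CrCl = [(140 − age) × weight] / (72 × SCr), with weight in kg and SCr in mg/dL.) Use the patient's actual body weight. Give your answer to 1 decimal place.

64.2 mL/min

CrCl = (140 − 30) × 84 / (72 × 2) = 9240.0 / 144.00 ≈ 64.2 mL/min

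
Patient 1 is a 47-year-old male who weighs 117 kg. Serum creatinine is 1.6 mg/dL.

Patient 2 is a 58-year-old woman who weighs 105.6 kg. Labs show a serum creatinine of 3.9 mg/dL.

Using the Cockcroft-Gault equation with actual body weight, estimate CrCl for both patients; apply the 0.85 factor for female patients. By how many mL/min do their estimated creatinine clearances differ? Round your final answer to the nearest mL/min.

Patient 1: CrCl = (140 − 47) × 117 / (72 × 1.6) = 10881.0 / 115.20 ≈ 94.5 mL/min
Patient 2: CrCl = (140 − 58) × 105.6 / (72 × 3.9) × 0.85 = 8659.2 / 280.80 × 0.85 ≈ 26.2 mL/min
|94.5 − 26.2| = 68.3 mL/min

68 mL/min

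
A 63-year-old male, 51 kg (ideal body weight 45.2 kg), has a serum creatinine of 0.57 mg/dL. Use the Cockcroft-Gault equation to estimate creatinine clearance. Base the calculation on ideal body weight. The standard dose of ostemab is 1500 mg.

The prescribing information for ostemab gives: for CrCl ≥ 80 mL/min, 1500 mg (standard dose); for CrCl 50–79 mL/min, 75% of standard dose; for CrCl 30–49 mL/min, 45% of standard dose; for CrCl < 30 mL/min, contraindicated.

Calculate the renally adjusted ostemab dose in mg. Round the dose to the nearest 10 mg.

1500 mg

CrCl = (140 − 63) × 45.2 / (72 × 0.57) = 3480.4 / 41.04 ≈ 84.8 mL/min
CrCl ≈ 85 mL/min → bracket ≥ 80 mL/min.
100% of 1500 mg = 1500 mg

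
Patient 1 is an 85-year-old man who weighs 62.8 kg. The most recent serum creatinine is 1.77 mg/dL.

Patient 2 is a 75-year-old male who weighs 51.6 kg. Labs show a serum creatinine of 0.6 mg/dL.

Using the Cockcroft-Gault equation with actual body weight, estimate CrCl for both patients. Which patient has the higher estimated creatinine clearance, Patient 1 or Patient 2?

Patient 2

Patient 1: CrCl = (140 − 85) × 62.8 / (72 × 1.77) = 3454.0 / 127.44 ≈ 27.1 mL/min
Patient 2: CrCl = (140 − 75) × 51.6 / (72 × 0.6) = 3354.0 / 43.20 ≈ 77.6 mL/min
27.1 vs 77.6 mL/min → Patient 2 is higher.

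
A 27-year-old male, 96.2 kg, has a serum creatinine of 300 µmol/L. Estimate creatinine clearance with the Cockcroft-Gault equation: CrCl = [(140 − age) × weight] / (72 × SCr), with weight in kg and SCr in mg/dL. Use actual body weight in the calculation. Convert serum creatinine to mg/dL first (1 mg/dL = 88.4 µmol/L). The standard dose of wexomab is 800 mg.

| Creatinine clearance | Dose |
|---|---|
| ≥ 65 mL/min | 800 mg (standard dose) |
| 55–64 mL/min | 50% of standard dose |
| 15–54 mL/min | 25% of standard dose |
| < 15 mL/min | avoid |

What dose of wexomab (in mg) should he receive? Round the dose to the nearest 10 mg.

SCr = 300 / 88.4 = 3.394 mg/dL
CrCl = (140 − 27) × 96.2 / (72 × 3.394) = 10870.6 / 244.37 ≈ 44.5 mL/min
CrCl ≈ 44 mL/min → bracket 15–54 mL/min.
25% of 800 mg = 200 mg

200 mg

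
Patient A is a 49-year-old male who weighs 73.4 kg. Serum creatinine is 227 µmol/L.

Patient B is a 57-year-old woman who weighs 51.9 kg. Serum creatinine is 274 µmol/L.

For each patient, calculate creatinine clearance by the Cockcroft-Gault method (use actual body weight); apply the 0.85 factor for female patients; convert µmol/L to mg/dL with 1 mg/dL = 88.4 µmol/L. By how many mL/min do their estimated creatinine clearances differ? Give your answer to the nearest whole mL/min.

Patient A: SCr = 227 / 88.4 = 2.568 mg/dL
Patient A: CrCl = (140 − 49) × 73.4 / (72 × 2.568) = 6679.4 / 184.90 ≈ 36.1 mL/min
Patient B: SCr = 274 / 88.4 = 3.1 mg/dL
Patient B: CrCl = (140 − 57) × 51.9 / (72 × 3.1) × 0.85 = 4307.7 / 223.20 × 0.85 ≈ 16.4 mL/min
|36.1 − 16.4| = 19.7 mL/min

20 mL/min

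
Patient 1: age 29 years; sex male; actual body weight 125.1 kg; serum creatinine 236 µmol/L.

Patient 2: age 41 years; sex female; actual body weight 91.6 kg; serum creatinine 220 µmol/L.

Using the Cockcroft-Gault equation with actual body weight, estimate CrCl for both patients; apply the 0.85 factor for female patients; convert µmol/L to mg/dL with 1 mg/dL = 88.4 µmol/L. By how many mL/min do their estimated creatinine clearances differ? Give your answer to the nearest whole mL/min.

Patient 1: SCr = 236 / 88.4 = 2.67 mg/dL
Patient 1: CrCl = (140 − 29) × 125.1 / (72 × 2.67) = 13886.1 / 192.24 ≈ 72.2 mL/min
Patient 2: SCr = 220 / 88.4 = 2.489 mg/dL
Patient 2: CrCl = (140 − 41) × 91.6 / (72 × 2.489) × 0.85 = 9068.4 / 179.21 × 0.85 ≈ 43.0 mL/min
|72.2 − 43.0| = 29.2 mL/min

29 mL/min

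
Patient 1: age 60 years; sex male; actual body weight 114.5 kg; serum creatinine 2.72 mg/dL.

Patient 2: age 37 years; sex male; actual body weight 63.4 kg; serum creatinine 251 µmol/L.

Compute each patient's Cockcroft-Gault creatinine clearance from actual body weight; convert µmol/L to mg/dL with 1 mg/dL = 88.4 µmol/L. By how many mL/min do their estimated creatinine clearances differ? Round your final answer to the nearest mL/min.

15 mL/min

Patient 1: CrCl = (140 − 60) × 114.5 / (72 × 2.72) = 9160.0 / 195.84 ≈ 46.8 mL/min
Patient 2: SCr = 251 / 88.4 = 2.839 mg/dL
Patient 2: CrCl = (140 − 37) × 63.4 / (72 × 2.839) = 6530.2 / 204.41 ≈ 31.9 mL/min
|46.8 − 31.9| = 14.9 mL/min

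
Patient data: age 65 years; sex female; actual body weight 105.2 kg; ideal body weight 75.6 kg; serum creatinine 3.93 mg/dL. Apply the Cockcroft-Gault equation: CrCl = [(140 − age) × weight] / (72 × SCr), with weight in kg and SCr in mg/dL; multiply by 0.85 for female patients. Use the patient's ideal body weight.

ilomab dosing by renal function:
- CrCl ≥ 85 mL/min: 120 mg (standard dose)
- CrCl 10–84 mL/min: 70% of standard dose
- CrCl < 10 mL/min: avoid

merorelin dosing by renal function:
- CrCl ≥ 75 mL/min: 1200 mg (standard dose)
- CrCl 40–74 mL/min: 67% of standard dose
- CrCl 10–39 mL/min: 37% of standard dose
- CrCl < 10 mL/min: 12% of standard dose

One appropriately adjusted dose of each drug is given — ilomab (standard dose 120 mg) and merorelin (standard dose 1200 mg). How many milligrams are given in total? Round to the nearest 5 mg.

CrCl = (140 − 65) × 75.6 / (72 × 3.93) × 0.85 = 5670.0 / 282.96 × 0.85 ≈ 17.0 mL/min
CrCl ≈ 17 mL/min.
ilomab: 10–84 mL/min → 70% of 120 mg = 84 mg.
merorelin: 10–39 mL/min → 37% of 1200 mg = 444 mg.
Total = 84 + 444 = 528 mg.

530 mg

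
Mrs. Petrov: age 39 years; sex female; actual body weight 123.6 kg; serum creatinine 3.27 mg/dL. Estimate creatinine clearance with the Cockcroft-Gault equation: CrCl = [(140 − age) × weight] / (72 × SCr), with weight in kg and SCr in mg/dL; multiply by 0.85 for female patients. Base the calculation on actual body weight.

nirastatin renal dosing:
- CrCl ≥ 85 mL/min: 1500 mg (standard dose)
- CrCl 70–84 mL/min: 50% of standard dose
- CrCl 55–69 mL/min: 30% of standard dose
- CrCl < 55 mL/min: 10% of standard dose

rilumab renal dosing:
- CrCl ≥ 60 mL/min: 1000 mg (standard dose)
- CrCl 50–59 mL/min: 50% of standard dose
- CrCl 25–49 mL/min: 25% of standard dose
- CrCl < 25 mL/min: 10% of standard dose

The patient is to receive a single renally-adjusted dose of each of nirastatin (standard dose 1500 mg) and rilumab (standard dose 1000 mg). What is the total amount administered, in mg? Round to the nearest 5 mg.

CrCl = (140 − 39) × 123.6 / (72 × 3.27) × 0.85 = 12483.6 / 235.44 × 0.85 ≈ 45.1 mL/min
CrCl ≈ 45 mL/min.
nirastatin: < 55 mL/min → 10% of 1500 mg = 150 mg.
rilumab: 25–49 mL/min → 25% of 1000 mg = 250 mg.
Total = 150 + 250 = 400 mg.

400 mg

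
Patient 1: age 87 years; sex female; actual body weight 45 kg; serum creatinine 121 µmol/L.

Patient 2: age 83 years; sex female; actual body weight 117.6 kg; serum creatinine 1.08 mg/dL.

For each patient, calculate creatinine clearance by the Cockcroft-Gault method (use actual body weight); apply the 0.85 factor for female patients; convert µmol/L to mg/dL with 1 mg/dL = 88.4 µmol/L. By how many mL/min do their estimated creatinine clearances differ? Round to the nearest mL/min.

53 mL/min

Patient 1: SCr = 121 / 88.4 = 1.369 mg/dL
Patient 1: CrCl = (140 − 87) × 45 / (72 × 1.369) × 0.85 = 2385.0 / 98.57 × 0.85 ≈ 20.6 mL/min
Patient 2: CrCl = (140 − 83) × 117.6 / (72 × 1.08) × 0.85 = 6703.2 / 77.76 × 0.85 ≈ 73.3 mL/min
|20.6 − 73.3| = 52.7 mL/min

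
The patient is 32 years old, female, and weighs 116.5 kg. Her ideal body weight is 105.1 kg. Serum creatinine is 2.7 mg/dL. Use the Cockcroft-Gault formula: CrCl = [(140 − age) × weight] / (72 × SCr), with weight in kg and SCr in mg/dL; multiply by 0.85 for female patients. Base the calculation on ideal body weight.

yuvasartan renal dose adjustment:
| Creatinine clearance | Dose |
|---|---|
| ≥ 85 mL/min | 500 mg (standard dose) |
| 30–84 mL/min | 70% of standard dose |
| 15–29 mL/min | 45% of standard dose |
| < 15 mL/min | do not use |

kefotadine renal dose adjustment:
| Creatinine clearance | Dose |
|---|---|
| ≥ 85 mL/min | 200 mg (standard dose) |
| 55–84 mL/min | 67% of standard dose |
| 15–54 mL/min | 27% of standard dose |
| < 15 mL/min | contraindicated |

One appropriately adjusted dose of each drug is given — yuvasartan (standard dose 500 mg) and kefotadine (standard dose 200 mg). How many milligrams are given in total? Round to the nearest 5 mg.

CrCl = (140 − 32) × 105.1 / (72 × 2.7) × 0.85 = 11350.8 / 194.40 × 0.85 ≈ 49.6 mL/min
CrCl ≈ 50 mL/min.
yuvasartan: 30–84 mL/min → 70% of 500 mg = 350 mg.
kefotadine: 15–54 mL/min → 27% of 200 mg = 54 mg.
Total = 350 + 54 = 404 mg.

405 mg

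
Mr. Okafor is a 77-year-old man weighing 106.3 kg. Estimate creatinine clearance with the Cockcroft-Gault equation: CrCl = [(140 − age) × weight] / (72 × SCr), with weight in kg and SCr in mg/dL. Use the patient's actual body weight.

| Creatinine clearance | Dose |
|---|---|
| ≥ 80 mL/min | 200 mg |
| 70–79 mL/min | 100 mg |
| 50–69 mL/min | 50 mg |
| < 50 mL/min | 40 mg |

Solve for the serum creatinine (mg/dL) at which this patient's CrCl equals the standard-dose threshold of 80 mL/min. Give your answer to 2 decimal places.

Standard dose requires CrCl ≥ 80 mL/min.
Set (140 − 77) × 106.3 / (72 × SCr) = 80
SCr = (140 − 77) × 106.3 / (72 × 80) = 1.163 mg/dL

1.16 mg/dL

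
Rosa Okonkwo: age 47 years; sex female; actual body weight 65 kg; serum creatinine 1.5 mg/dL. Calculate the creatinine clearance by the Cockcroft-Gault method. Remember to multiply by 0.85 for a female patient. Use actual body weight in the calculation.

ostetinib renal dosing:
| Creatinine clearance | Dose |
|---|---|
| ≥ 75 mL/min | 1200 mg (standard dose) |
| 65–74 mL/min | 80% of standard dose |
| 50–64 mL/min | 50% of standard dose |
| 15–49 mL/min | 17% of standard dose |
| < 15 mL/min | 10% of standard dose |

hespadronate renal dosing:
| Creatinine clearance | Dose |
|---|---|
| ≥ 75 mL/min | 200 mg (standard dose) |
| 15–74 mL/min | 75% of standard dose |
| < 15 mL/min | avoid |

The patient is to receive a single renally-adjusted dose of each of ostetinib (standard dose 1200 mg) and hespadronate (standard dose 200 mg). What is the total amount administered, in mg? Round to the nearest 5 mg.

CrCl = (140 − 47) × 65 / (72 × 1.5) × 0.85 = 6045.0 / 108.00 × 0.85 ≈ 47.6 mL/min
CrCl ≈ 48 mL/min.
ostetinib: 15–49 mL/min → 17% of 1200 mg = 204 mg.
hespadronate: 15–74 mL/min → 75% of 200 mg = 150 mg.
Total = 204 + 150 = 354 mg.

355 mg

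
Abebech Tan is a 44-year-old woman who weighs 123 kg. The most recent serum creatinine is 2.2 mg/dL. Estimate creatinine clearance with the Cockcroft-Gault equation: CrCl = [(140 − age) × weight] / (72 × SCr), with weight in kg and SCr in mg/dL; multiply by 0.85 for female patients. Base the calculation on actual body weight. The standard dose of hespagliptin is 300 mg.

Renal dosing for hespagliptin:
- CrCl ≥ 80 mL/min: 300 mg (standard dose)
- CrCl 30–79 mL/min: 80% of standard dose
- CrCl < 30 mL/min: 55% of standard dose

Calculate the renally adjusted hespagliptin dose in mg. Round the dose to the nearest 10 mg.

CrCl = (140 − 44) × 123 / (72 × 2.2) × 0.85 = 11808.0 / 158.40 × 0.85 ≈ 63.4 mL/min
CrCl ≈ 63 mL/min → bracket 30–79 mL/min.
80% of 300 mg = 240 mg

240 mg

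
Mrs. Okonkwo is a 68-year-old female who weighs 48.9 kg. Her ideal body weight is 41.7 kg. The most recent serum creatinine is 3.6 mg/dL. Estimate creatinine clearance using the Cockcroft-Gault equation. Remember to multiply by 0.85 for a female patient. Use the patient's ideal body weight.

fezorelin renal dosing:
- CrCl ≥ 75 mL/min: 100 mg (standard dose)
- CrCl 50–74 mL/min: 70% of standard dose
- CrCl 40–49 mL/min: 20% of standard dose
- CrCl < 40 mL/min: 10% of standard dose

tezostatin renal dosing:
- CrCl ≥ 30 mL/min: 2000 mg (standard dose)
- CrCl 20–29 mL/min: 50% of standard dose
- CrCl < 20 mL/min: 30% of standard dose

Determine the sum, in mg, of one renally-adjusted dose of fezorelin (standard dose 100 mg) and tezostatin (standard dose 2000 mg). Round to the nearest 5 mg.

CrCl = (140 − 68) × 41.7 / (72 × 3.6) × 0.85 = 3002.4 / 259.20 × 0.85 ≈ 9.8 mL/min
CrCl ≈ 10 mL/min.
fezorelin: < 40 mL/min → 10% of 100 mg = 10 mg.
tezostatin: < 20 mL/min → 30% of 2000 mg = 600 mg.
Total = 10 + 600 = 610 mg.

610 mg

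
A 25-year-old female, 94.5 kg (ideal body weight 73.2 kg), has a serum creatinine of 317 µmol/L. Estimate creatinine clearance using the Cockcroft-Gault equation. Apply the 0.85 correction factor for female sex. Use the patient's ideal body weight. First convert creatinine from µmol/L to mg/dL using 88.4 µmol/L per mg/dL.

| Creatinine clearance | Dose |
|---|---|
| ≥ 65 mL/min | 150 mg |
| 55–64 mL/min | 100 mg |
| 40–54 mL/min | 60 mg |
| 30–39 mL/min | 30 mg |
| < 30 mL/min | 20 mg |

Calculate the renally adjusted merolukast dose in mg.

SCr = 317 / 88.4 = 3.586 mg/dL
CrCl = (140 − 25) × 73.2 / (72 × 3.586) × 0.85 = 8418.0 / 258.19 × 0.85 ≈ 27.7 mL/min
CrCl ≈ 28 mL/min → bracket < 30 mL/min.
Dose for this bracket: 20 mg.

20 mg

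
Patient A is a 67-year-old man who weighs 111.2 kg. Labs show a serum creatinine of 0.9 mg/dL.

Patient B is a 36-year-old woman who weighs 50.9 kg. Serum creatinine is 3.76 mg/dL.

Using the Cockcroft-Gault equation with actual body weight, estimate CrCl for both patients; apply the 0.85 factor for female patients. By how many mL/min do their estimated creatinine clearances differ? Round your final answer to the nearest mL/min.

109 mL/min

Patient A: CrCl = (140 − 67) × 111.2 / (72 × 0.9) = 8117.6 / 64.80 ≈ 125.3 mL/min
Patient B: CrCl = (140 − 36) × 50.9 / (72 × 3.76) × 0.85 = 5293.6 / 270.72 × 0.85 ≈ 16.6 mL/min
|125.3 − 16.6| = 108.7 mL/min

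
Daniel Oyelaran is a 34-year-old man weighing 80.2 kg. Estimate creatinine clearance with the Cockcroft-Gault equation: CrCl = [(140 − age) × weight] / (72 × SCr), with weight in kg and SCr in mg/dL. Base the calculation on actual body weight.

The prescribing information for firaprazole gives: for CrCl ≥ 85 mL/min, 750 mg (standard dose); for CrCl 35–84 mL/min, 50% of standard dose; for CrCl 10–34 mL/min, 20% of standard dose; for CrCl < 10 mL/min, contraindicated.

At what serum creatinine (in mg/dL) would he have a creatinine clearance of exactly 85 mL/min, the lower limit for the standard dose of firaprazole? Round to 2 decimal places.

Standard dose requires CrCl ≥ 85 mL/min.
Set (140 − 34) × 80.2 / (72 × SCr) = 85
SCr = (140 − 34) × 80.2 / (72 × 85) = 1.389 mg/dL

1.39 mg/dL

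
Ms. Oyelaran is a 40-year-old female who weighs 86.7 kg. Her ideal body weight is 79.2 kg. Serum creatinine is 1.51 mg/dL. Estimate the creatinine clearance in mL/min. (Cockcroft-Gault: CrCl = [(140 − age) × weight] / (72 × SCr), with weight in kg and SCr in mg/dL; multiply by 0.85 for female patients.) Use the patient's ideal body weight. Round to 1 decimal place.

CrCl = (140 − 40) × 79.2 / (72 × 1.51) × 0.85 = 7920.0 / 108.72 × 0.85 ≈ 61.9 mL/min

61.9 mL/min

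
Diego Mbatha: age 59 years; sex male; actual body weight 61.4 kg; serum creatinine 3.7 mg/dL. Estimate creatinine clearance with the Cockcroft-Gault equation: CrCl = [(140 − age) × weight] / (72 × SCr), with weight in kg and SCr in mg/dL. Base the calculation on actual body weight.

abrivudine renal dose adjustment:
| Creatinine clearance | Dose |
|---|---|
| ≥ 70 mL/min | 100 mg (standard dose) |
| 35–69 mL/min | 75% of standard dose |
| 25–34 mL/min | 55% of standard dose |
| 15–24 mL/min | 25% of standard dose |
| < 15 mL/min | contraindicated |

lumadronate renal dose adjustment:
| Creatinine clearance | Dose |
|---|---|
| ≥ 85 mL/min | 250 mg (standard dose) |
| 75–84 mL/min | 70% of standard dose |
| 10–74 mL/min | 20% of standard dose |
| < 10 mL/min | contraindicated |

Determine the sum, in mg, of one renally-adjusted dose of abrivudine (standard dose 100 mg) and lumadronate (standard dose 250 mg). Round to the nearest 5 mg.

75 mg

CrCl = (140 − 59) × 61.4 / (72 × 3.7) = 4973.4 / 266.40 ≈ 18.7 mL/min
CrCl ≈ 19 mL/min.
abrivudine: 15–24 mL/min → 25% of 100 mg = 25 mg.
lumadronate: 10–74 mL/min → 20% of 250 mg = 50 mg.
Total = 25 + 50 = 75 mg.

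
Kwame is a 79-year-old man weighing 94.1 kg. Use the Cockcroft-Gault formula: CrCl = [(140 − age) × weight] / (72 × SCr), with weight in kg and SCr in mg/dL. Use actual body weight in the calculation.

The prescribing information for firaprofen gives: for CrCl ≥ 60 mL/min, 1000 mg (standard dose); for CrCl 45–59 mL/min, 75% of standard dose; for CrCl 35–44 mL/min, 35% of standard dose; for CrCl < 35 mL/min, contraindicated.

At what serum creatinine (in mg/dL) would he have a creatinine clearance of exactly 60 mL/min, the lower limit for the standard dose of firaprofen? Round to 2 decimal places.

Standard dose requires CrCl ≥ 60 mL/min.
Set (140 − 79) × 94.1 / (72 × SCr) = 60
SCr = (140 − 79) × 94.1 / (72 × 60) = 1.329 mg/dL

1.33 mg/dL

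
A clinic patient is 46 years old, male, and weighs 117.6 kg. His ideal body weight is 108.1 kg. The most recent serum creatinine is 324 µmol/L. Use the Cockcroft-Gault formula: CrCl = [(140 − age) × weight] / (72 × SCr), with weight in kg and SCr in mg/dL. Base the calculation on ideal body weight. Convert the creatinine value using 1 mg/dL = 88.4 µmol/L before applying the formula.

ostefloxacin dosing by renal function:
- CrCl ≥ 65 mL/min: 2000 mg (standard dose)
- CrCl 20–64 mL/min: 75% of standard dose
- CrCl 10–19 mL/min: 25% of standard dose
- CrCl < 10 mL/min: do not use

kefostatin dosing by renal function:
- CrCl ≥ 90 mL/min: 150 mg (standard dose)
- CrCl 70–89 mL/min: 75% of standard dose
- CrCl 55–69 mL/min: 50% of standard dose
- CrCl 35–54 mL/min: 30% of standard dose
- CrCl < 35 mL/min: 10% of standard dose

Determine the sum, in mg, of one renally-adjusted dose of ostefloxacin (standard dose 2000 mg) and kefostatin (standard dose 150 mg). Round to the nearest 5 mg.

1545 mg

SCr = 324 / 88.4 = 3.665 mg/dL
CrCl = (140 − 46) × 108.1 / (72 × 3.665) = 10161.4 / 263.88 ≈ 38.5 mL/min
CrCl ≈ 39 mL/min.
ostefloxacin: 20–64 mL/min → 75% of 2000 mg = 1500 mg.
kefostatin: 35–54 mL/min → 30% of 150 mg = 45 mg.
Total = 1500 + 45 = 1545 mg.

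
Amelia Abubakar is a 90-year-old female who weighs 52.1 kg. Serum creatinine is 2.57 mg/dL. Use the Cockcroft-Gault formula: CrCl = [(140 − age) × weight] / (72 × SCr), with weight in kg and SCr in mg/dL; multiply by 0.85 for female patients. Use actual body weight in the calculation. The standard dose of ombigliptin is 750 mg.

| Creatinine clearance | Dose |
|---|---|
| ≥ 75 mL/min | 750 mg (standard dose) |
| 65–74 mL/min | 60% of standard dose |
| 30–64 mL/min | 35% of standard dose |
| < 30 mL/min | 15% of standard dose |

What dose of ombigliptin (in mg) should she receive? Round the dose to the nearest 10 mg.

110 mg

CrCl = (140 − 90) × 52.1 / (72 × 2.57) × 0.85 = 2605.0 / 185.04 × 0.85 ≈ 12.0 mL/min
CrCl ≈ 12 mL/min → bracket < 30 mL/min.
15% of 750 mg = 112.5 mg → 110 mg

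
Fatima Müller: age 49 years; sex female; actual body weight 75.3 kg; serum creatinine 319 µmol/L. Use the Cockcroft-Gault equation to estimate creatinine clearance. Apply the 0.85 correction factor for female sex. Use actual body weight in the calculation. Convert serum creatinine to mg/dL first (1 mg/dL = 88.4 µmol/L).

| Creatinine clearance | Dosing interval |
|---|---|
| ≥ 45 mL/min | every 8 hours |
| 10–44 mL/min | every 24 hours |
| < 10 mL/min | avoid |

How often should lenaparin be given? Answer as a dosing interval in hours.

every 24 hours

SCr = 319 / 88.4 = 3.609 mg/dL
CrCl = (140 − 49) × 75.3 / (72 × 3.609) × 0.85 = 6852.3 / 259.85 × 0.85 ≈ 22.4 mL/min
CrCl ≈ 22 mL/min → bracket 10–44 mL/min → every 24 hours.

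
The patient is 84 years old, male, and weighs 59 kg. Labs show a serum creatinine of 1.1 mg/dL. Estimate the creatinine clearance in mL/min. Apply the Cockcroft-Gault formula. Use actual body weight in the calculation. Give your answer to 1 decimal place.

41.7 mL/min

CrCl = (140 − 84) × 59 / (72 × 1.1) = 3304.0 / 79.20 ≈ 41.7 mL/min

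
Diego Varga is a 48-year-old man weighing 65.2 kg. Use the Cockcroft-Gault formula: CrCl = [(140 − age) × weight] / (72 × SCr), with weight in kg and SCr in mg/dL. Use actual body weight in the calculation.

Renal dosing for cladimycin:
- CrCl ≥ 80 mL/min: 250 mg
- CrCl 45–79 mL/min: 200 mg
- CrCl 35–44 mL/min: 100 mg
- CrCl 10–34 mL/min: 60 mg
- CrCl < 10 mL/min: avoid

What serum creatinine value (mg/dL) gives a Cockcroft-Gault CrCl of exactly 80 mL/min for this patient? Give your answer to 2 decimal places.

1.04 mg/dL

Standard dose requires CrCl ≥ 80 mL/min.
Set (140 − 48) × 65.2 / (72 × SCr) = 80
SCr = (140 − 48) × 65.2 / (72 × 80) = 1.041 mg/dL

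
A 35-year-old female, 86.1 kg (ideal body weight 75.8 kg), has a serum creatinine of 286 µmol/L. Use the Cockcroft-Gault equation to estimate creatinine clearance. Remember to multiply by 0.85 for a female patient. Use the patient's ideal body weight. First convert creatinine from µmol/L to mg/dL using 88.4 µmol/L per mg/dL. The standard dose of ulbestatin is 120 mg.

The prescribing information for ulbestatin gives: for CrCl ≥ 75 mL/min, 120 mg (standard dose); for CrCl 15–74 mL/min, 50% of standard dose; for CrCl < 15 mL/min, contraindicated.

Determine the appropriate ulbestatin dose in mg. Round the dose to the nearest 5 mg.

SCr = 286 / 88.4 = 3.235 mg/dL
CrCl = (140 − 35) × 75.8 / (72 × 3.235) × 0.85 = 7959.0 / 232.92 × 0.85 ≈ 29.0 mL/min
CrCl ≈ 29 mL/min → bracket 15–74 mL/min.
50% of 120 mg = 60 mg

60 mg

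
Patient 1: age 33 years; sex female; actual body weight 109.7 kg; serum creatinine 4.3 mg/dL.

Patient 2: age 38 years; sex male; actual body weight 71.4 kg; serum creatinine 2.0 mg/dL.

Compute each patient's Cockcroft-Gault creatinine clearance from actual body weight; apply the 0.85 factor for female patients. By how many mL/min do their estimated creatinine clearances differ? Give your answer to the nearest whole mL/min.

Patient 1: CrCl = (140 − 33) × 109.7 / (72 × 4.3) × 0.85 = 11737.9 / 309.60 × 0.85 ≈ 32.2 mL/min
Patient 2: CrCl = (140 − 38) × 71.4 / (72 × 2) = 7282.8 / 144.00 ≈ 50.6 mL/min
|32.2 − 50.6| = 18.4 mL/min

18 mL/min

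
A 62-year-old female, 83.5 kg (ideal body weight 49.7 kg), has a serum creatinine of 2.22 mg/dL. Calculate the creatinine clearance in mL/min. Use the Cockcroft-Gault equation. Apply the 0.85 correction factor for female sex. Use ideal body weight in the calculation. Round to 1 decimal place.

CrCl = (140 − 62) × 49.7 / (72 × 2.22) × 0.85 = 3876.6 / 159.84 × 0.85 ≈ 20.6 mL/min

20.6 mL/min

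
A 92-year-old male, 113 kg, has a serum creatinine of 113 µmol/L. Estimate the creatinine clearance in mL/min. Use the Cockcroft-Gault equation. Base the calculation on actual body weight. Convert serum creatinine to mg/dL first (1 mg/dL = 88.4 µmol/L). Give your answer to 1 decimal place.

58.9 mL/min

SCr = 113 / 88.4 = 1.278 mg/dL
CrCl = (140 − 92) × 113 / (72 × 1.278) = 5424.0 / 92.02 ≈ 58.9 mL/min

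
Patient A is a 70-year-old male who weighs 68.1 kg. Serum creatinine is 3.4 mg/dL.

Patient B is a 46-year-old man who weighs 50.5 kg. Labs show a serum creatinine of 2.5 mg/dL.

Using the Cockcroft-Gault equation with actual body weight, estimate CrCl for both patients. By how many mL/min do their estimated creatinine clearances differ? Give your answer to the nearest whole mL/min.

7 mL/min

Patient A: CrCl = (140 − 70) × 68.1 / (72 × 3.4) = 4767.0 / 244.80 ≈ 19.5 mL/min
Patient B: CrCl = (140 − 46) × 50.5 / (72 × 2.5) = 4747.0 / 180.00 ≈ 26.4 mL/min
|19.5 − 26.4| = 6.9 mL/min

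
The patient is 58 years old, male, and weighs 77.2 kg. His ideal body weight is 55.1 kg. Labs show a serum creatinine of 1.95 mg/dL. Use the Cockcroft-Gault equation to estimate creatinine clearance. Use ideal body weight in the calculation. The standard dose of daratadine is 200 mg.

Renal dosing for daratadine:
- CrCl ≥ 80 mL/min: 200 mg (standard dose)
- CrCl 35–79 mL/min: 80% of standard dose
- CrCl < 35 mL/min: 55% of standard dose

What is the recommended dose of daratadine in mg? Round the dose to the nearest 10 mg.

CrCl = (140 − 58) × 55.1 / (72 × 1.95) = 4518.2 / 140.40 ≈ 32.2 mL/min
CrCl ≈ 32 mL/min → bracket < 35 mL/min.
55% of 200 mg = 110 mg

110 mg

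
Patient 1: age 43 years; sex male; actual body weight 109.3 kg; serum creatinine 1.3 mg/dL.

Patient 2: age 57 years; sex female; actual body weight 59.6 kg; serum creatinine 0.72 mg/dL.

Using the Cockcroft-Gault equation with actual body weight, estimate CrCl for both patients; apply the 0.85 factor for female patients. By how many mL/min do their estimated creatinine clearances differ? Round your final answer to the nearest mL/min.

32 mL/min

Patient 1: CrCl = (140 − 43) × 109.3 / (72 × 1.3) = 10602.1 / 93.60 ≈ 113.3 mL/min
Patient 2: CrCl = (140 − 57) × 59.6 / (72 × 0.72) × 0.85 = 4946.8 / 51.84 × 0.85 ≈ 81.1 mL/min
|113.3 − 81.1| = 32.2 mL/min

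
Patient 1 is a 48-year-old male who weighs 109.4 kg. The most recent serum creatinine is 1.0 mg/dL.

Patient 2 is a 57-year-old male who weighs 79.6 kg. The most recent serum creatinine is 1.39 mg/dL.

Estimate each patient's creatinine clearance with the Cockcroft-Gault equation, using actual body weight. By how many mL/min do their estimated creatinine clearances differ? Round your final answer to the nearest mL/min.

Patient 1: CrCl = (140 − 48) × 109.4 / (72 × 1) = 10064.8 / 72.00 ≈ 139.8 mL/min
Patient 2: CrCl = (140 − 57) × 79.6 / (72 × 1.39) = 6606.8 / 100.08 ≈ 66.0 mL/min
|139.8 − 66.0| = 73.8 mL/min

74 mL/min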